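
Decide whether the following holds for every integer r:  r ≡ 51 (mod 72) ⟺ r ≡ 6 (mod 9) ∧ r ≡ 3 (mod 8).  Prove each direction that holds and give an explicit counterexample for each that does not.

(⇒) Suppose r ≡ 51 (mod 72); write r = 72j + 51. Since 9 ∣ 72, reducing mod 9 gives r ≡ 51 ≡ 6 (mod 9); since 8 ∣ 72, reducing mod 8 gives r ≡ 51 ≡ 3 (mod 8).

(⇐) Conversely, if r ≡ 6 (mod 9) and r ≡ 3 (mod 8), then by the Chinese remainder theorem r ≡ 51 (mod 72). This is exactly r ≡ 51 (mod 72).

Both directions hold.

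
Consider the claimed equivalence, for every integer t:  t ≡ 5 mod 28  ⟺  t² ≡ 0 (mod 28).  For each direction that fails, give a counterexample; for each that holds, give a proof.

(⇒) fails and (⇐) fails.

(⇒) This fails: take t = 5. Then 5 ≡ 5 (mod 28), but 5² = 25 ≡ 25 (mod 28), not 0.

(⇐) This fails: take t = 0. Then 0² = 0 ≡ 0 (mod 28), yet 0 ≡ 0 (mod 28), not 5.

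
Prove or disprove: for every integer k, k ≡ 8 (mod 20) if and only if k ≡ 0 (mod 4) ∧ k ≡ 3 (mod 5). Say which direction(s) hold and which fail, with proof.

[⇒] Suppose k ≡ 8 (mod 20); write k = 20j + 8. Since 4 ∣ 20, reducing mod 4 gives k ≡ 8 ≡ 0 (mod 4); since 5 ∣ 20, reducing mod 5 gives k ≡ 8 ≡ 3 (mod 5).

[⇐] Conversely, if k ≡ 0 (mod 4) and k ≡ 3 (mod 5), then by the Chinese remainder theorem k ≡ 8 (mod 20). This is exactly k ≡ 8 (mod 20).

Both directions hold.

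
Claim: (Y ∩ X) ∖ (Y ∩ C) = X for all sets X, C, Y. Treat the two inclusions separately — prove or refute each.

The sets are not equal: only the forward inclusion holds.

(⟹) Let x ∈ (Y ∩ X) ∖ (Y ∩ C). Then x ∈ X ∩ Y and x ∉ C, from which x ∈ X.

(⟸) This inclusion fails. Take X = {1}, C = ∅, Y = ∅; then 1 ∈ X but 1 ∉ (Y ∩ X) ∖ (Y ∩ C).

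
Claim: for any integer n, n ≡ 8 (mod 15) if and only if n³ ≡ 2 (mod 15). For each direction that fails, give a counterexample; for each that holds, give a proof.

(←) Suppose n³ ≡ 2 (mod 15). The only residue r in {0, …, 14} with r³ ≡ 2 (mod 15) is r = 8, so n ≡ 8 (mod 15).

(→) Suppose n ≡ 8 (mod 15). Write n = 15j + 8. Then (15j + 8)³ = 3375j³ + 5400j² + 2880j + 512 = 15(225j³ + 360j² + 192j + 34) + 2, so n³ ≡ 2 (mod 15).

Equivalent; both directions hold.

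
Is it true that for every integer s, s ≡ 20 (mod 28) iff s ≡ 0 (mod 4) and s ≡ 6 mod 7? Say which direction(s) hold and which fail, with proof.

(⟸) If s ≡ 0 (mod 4) and s ≡ 6 (mod 7), then by the Chinese remainder theorem s ≡ 20 (mod 28). This is exactly s ≡ 20 (mod 28).

(⟹) Suppose s ≡ 20 (mod 28); write s = 28j + 20. Since 4 ∣ 28, reducing mod 4 gives s ≡ 20 ≡ 0 (mod 4); since 7 ∣ 28, reducing mod 7 gives s ≡ 20 ≡ 6 (mod 7).

Equivalent; both directions hold.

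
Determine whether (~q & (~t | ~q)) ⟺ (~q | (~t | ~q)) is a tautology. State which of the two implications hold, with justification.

Only the forward direction holds.

(⟹) Assume the antecedent. If t is true, the antecedent forces (t = T, q = F), and ~q | (~t | ~q) holds there. If t is false, ~q | (~t | ~q) reduces to true regardless of the other variables. Either way ~q | (~t | ~q) holds.

(⟸) This fails. Under t = F, q = T, the left side is false but the right side is true.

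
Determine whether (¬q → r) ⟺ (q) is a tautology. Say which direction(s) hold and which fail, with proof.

(⇒) fails; (⇐) holds.

[⇒] This fails. Under r = T, q = F, the left side is true but the right side is false.

[⇐] Assume the antecedent. If r is true, ¬q → r reduces to true regardless of the other variables. If r is false, the antecedent forces (r = F, q = T), and ¬q → r holds there. Either way ¬q → r holds.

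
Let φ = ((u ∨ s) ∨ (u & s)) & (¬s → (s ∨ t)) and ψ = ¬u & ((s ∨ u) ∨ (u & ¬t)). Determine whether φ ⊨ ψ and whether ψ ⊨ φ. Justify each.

(→) This fails. Under u = T, t = T, s = F, the left side is true but the right side is false.

(←) Assume the antecedent. If u is true, the antecedent cannot hold. If u is false, the antecedent forces (u = F, t = F, s = T) or (u = F, t = T, s = T), and the consequent holds there. Either way the consequent holds.

Only the converse holds.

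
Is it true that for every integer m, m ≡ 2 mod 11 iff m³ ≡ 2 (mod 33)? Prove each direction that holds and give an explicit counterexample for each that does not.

Forward direction. This fails: take m = 2. Then 2 ≡ 2 (mod 11), but 2³ = 8 ≡ 8 (mod 33), not 2.

Converse. This fails: take m = 29. Then 29³ = 24389 ≡ 2 (mod 33), yet 29 ≡ 7 (mod 11), not 2.

Neither implication holds.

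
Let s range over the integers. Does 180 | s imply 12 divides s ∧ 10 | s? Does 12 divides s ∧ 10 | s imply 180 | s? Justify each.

The forward direction holds; the converse fails.

(→) If 180 ∣ s, write s = 180q. Since 180 = 15·12, s = 12·(15q), so 12 ∣ s; and since 180 = 18·10, s = 10·(18q), so 10 ∣ s.

(←) This fails: take s = 60. Both 12 ∣ 60 and 10 ∣ 60, yet 60 is not a multiple of 180 (since 60 = 0·180 + 60), so 180 ∤ 60.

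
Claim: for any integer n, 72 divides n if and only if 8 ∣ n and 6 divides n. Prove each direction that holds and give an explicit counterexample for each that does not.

Not equivalent: only (⇒) holds.

Forward direction. If 72 ∣ n, write n = 72q. Since 72 = 9·8, n = 8·(9q), so 8 ∣ n; and since 72 = 12·6, n = 6·(12q), so 6 ∣ n.

Converse. This fails: take n = 24. Both 8 ∣ 24 and 6 ∣ 24, yet 24 is not a multiple of 72 (since 24 = 0·72 + 24), so 72 ∤ 24.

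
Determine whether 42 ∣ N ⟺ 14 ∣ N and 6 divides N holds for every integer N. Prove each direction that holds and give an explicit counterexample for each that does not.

Forward direction. If 42 ∣ N, write N = 42q. Since 42 = 3·14, N = 14·(3q), so 14 ∣ N; and since 42 = 7·6, N = 6·(7q), so 6 ∣ N.

Converse. Suppose 14 ∣ N and 6 ∣ N. Any common multiple of 14 and 6 is a multiple of their lcm; here lcm(14, 6) = 14·6/gcd(14, 6) = 84/2 = 42, so 42 ∣ N.

Both directions hold.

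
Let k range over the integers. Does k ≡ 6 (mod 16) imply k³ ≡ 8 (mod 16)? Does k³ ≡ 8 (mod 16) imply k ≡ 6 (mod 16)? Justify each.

The forward direction holds; the converse fails.

Converse. This fails: take k = 2. Then 2³ = 8 ≡ 8 (mod 16), yet 2 ≡ 2 (mod 16), not 6.

Forward direction. Suppose k ≡ 6 (mod 16). Write k = 16j + 6. Then (16j + 6)³ = 4096j³ + 4608j² + 1728j + 216 = 16(256j³ + 288j² + 108j + 13) + 8, so k³ ≡ 8 (mod 16).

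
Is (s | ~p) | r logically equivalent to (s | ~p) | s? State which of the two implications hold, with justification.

(⇒) fails; (⇐) holds.

(⟹) This fails. Under s = F, r = T, p = T, the left side is true but the right side is false.

(⟸) Assume the antecedent. If s is true, (s | ~p) | r reduces to true regardless of the other variables. If s is false, the antecedent forces (s = F, r = F, p = F) or (s = F, r = T, p = F), and (s | ~p) | r holds there. Either way (s | ~p) | r holds.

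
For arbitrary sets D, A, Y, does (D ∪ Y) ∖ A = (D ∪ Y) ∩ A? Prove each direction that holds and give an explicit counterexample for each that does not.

(⟹) This inclusion fails. Take D = {1}, A = ∅, Y = ∅; then 1 ∈ (D ∪ Y) ∖ A but 1 ∉ (D ∪ Y) ∩ A.

(⟸) This inclusion fails. Take D = {1}, A = {1}, Y = ∅; then 1 ∈ (D ∪ Y) ∩ A but 1 ∉ (D ∪ Y) ∖ A.

Neither inclusion holds.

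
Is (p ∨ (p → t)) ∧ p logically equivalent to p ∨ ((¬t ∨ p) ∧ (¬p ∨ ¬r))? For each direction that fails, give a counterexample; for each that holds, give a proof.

Only the forward implication holds.

(⟹) Assume the antecedent. If r is true, the antecedent forces (r = T, p = T, t = F) or (r = T, p = T, t = T), and p ∨ ((¬t ∨ p) ∧ (¬p ∨ ¬r)) holds there. If r is false, the antecedent forces (r = F, p = T, t = F) or (r = F, p = T, t = T), and p ∨ ((¬t ∨ p) ∧ (¬p ∨ ¬r)) holds there. Either way p ∨ ((¬t ∨ p) ∧ (¬p ∨ ¬r)) holds.

(⟸) This fails. Under r = F, p = F, t = F, the left side is false but the right side is true.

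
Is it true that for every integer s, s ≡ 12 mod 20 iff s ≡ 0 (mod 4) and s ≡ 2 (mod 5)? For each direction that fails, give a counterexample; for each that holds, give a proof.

(⟹) Suppose s ≡ 12 (mod 20); write s = 20j + 12. Since 4 ∣ 20, reducing mod 4 gives s ≡ 12 ≡ 0 (mod 4); since 5 ∣ 20, reducing mod 5 gives s ≡ 12 ≡ 2 (mod 5).

(⟸) Conversely, if s ≡ 0 (mod 4) and s ≡ 2 (mod 5), then by the Chinese remainder theorem s ≡ 12 (mod 20). This is exactly s ≡ 12 (mod 20).

Both directions hold; the statement is true.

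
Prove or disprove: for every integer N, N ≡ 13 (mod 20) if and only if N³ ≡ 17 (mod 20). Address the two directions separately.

(⟸) Suppose N³ ≡ 17 (mod 20). The only residue r in {0, …, 19} with r³ ≡ 17 (mod 20) is r = 13, so N ≡ 13 (mod 20).

(⟹) Suppose N ≡ 13 (mod 20). Write N = 20j + 13. Then (20j + 13)³ = 8000j³ + 15600j² + 10140j + 2197 = 20(400j³ + 780j² + 507j + 109) + 17, so N³ ≡ 17 (mod 20).

Both directions hold; the statement is true.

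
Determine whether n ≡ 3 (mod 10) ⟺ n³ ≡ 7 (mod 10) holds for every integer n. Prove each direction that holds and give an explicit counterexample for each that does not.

(⇒) Suppose n ≡ 3 (mod 10). Write n = 10j + 3. Then (10j + 3)³ = 1000j³ + 900j² + 270j + 27 = 10(100j³ + 90j² + 27j + 2) + 7, so n³ ≡ 7 (mod 10).

(⇐) Conversely, suppose n³ ≡ 7 (mod 10). The only residue r in {0, …, 9} with r³ ≡ 7 (mod 10) is r = 3, so n ≡ 3 (mod 10).

Both implications hold.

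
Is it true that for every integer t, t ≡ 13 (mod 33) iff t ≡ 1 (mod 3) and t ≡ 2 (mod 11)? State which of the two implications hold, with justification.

(⟹) Suppose t ≡ 13 (mod 33); write t = 33j + 13. Since 3 ∣ 33, reducing mod 3 gives t ≡ 13 ≡ 1 (mod 3); since 11 ∣ 33, reducing mod 11 gives t ≡ 13 ≡ 2 (mod 11).

(⟸) Conversely, if t ≡ 1 (mod 3) and t ≡ 2 (mod 11), then by the Chinese remainder theorem t ≡ 13 (mod 33). This is exactly t ≡ 13 (mod 33).

The biconditional holds.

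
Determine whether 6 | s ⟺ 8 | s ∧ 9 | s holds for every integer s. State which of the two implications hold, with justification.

(⟸) Suppose 8 ∣ s and 9 ∣ s. Any common multiple of 8 and 9 is a multiple of their lcm; here gcd(8, 9) = 1, so lcm(8, 9) = 8·9 = 72, so 72 ∣ s. Since 6 ∣ 72, it follows that 6 ∣ s.

(⟹) This fails: take s = 6. Certainly 6 ∣ 6, but 8 ∤ 6.

Only the reverse direction holds.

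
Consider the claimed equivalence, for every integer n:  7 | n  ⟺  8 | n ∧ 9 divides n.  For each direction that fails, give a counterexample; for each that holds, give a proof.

Both directions fail.

[⇒] This fails: take n = 7. Certainly 7 ∣ 7, but 8 ∤ 7.

[⇐] This fails: take n = 72. Both 8 ∣ 72 and 9 ∣ 72, yet 72 is not a multiple of 7 (since 72 = 10·7 + 2), so 7 ∤ 72.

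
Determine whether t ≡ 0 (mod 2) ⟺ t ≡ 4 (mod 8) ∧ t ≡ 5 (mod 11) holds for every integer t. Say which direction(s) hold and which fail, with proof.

The forward direction fails; the converse holds.

Forward direction. This fails: t = 0 gives 0 ≡ 0 (mod 2) but 0 ≡ 0 (mod 8), so the conjunction on the right does not hold.

Converse. If t ≡ 4 (mod 8) and t ≡ 5 (mod 11), then by the Chinese remainder theorem t ≡ 60 (mod 88). Since 60 ≡ 0 (mod 2) and 2 ∣ 88, we get t ≡ 0 (mod 2).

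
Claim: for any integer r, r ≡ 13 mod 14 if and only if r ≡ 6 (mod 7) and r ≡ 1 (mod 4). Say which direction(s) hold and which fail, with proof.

(⇒) This fails: r = 27 gives 27 ≡ 13 (mod 14) but 27 ≡ 3 (mod 4), so the conjunction on the right does not hold.

(⇐) Conversely, if r ≡ 6 (mod 7) and r ≡ 1 (mod 4), then by the Chinese remainder theorem r ≡ 13 (mod 28). Since 13 ≡ 13 (mod 14) and 14 ∣ 28, we get r ≡ 13 (mod 14).

Not equivalent: only (⇐) holds.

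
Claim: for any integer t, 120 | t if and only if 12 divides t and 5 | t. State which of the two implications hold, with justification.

(⇒) If 120 ∣ t, write t = 120q. Since 120 = 10·12, t = 12·(10q), so 12 ∣ t; and since 120 = 24·5, t = 5·(24q), so 5 ∣ t.

(⇐) This fails: take t = 60. Both 12 ∣ 60 and 5 ∣ 60, yet 60 is not a multiple of 120 (since 60 = 0·120 + 60), so 120 ∤ 60.

(⇒) holds; (⇐) fails.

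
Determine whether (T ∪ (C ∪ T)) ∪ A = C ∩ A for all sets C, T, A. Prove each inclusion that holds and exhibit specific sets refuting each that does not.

(⊆) This inclusion fails. Take C = {1}, T = ∅, A = ∅; then 1 ∈ (T ∪ (C ∪ T)) ∪ A but 1 ∉ C ∩ A.

(⊇) Let x ∈ C ∩ A. Then either x ∈ C ∩ A and x ∉ T; or x ∈ C ∩ T ∩ A. In each case x ∈ (T ∪ (C ∪ T)) ∪ A, so C ∩ A ⊆ (T ∪ (C ∪ T)) ∪ A.

The sets are not equal: only the reverse inclusion holds.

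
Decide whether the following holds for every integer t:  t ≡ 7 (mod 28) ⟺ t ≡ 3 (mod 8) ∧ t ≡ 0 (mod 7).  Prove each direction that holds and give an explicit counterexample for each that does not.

(←) If t ≡ 3 (mod 8) and t ≡ 0 (mod 7), then by the Chinese remainder theorem t ≡ 35 (mod 56). Since 35 ≡ 7 (mod 28) and 28 ∣ 56, we get t ≡ 7 (mod 28).

(→) This fails: t = 7 gives 7 ≡ 7 (mod 28) but 7 ≡ 7 (mod 8), so the conjunction on the right does not hold.

Only the reverse direction holds.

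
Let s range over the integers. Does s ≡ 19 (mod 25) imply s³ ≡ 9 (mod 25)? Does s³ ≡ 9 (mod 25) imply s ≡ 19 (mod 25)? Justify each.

[⇒] Suppose s ≡ 19 (mod 25). Write s = 25j + 19. Then (25j + 19)³ = 15625j³ + 35625j² + 27075j + 6859 = 25(625j³ + 1425j² + 1083j + 274) + 9, so s³ ≡ 9 (mod 25).

[⇐] Conversely, suppose s³ ≡ 9 (mod 25). The only residue r in {0, …, 24} with r³ ≡ 9 (mod 25) is r = 19, so s ≡ 19 (mod 25).

Equivalent; both directions hold.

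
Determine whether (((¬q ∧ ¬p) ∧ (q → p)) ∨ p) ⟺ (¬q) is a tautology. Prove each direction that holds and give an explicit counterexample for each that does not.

Only the converse holds.

(←) Assume the antecedent. If q is true, the antecedent cannot hold. If q is false, ((¬q ∧ ¬p) ∧ (q → p)) ∨ p reduces to true regardless of the other variables. Either way ((¬q ∧ ¬p) ∧ (q → p)) ∨ p holds.

(→) This fails. Under q = T, p = T, the left side is true but the right side is false.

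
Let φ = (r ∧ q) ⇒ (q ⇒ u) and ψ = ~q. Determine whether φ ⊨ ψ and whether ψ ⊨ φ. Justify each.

(⇐) Assume the antecedent. If q is true, the antecedent cannot hold. If q is false, (r ∧ q) ⇒ (q ⇒ u) reduces to true regardless of the other variables. Either way (r ∧ q) ⇒ (q ⇒ u) holds.

(⇒) This fails. Under q = T, r = F, u = F, the left side is true but the right side is false.

Only the converse holds.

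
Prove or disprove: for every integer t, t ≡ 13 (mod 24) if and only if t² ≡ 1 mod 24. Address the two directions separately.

(⟸) This fails: take t = 1. Then 1² = 1 ≡ 1 (mod 24), yet 1 ≡ 1 (mod 24), not 13.

(⟹) Suppose t ≡ 13 (mod 24). Write t = 24j + 13. Then (24j + 13)² = 576j² + 624j + 169 = 24(24j² + 26j + 7) + 1, so t² ≡ 1 (mod 24).

(⇒) holds; (⇐) fails.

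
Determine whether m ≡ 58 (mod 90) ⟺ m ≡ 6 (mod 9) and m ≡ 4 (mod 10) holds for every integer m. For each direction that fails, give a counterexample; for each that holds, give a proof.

Neither implication holds.

[⇒] This fails: m = 58 gives 58 ≡ 58 (mod 90) but 58 ≡ 4 (mod 9), so the conjunction on the right does not hold.

[⇐] This fails: m = 24 satisfies both congruences on the right (24 ≡ 6 mod 9 and 24 ≡ 4 mod 10) yet 24 ≡ 24 (mod 90), not 58.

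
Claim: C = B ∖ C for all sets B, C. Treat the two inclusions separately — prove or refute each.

Both inclusions fail.

Forward inclusion. This inclusion fails. Take B = ∅, C = {1}; then 1 ∈ C but 1 ∉ B ∖ C.

Reverse inclusion. This inclusion fails. Take B = {1}, C = ∅; then 1 ∈ B ∖ C but 1 ∉ C.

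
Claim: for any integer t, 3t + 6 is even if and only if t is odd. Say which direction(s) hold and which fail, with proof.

(⇒) This fails: t = 2 gives 3t + 6 = 12, which is even, but 2 is even, not odd.

(⇐) This also fails: t = 1 is odd, but 3t + 6 = 9 is odd, not even.

(⇒) fails and (⇐) fails.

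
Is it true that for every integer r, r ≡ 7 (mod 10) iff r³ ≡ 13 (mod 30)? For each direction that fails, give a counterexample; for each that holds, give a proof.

The forward direction fails; the converse holds.

(⇒) This fails: take r = 17. Then 17 ≡ 7 (mod 10), but 17³ = 4913 ≡ 23 (mod 30), not 13.

(⇐) Conversely, the residues r modulo 30 with r³ ≡ 13 (mod 30) are exactly {7}, and each is ≡ 7 (mod 10).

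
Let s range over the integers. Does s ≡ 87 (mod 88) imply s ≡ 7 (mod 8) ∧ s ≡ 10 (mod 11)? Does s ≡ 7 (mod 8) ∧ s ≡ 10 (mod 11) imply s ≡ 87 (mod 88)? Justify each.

(→) Suppose s ≡ 87 (mod 88); write s = 88j + 87. Since 8 ∣ 88, reducing mod 8 gives s ≡ 87 ≡ 7 (mod 8); since 11 ∣ 88, reducing mod 11 gives s ≡ 87 ≡ 10 (mod 11).

(←) Conversely, if s ≡ 7 (mod 8) and s ≡ 10 (mod 11), then by the Chinese remainder theorem s ≡ 87 (mod 88). This is exactly s ≡ 87 (mod 88).

Equivalent; both directions hold.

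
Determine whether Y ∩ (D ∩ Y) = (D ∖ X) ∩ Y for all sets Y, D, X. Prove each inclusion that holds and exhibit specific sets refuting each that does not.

The sets are not equal: only the reverse inclusion holds.

Reverse inclusion. Let x ∈ (D ∖ X) ∩ Y. Then x ∈ Y ∩ D and x ∉ X, from which x ∈ Y ∩ (D ∩ Y).

Forward inclusion. This inclusion fails. Take Y = {1}, D = {1}, X = {1}; then 1 ∈ Y ∩ (D ∩ Y) but 1 ∉ (D ∖ X) ∩ Y.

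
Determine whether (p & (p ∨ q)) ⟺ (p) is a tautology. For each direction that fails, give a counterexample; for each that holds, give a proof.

(⟹) Assume the antecedent. If q is true, the antecedent forces (q = T, p = T), and p holds there. If q is false, the antecedent forces (q = F, p = T), and p holds there. Either way p holds.

(⟸) Assume the antecedent. If q is true, the antecedent forces (q = T, p = T), and p & (p ∨ q) holds there. If q is false, the antecedent forces (q = F, p = T), and p & (p ∨ q) holds there. Either way p & (p ∨ q) holds.

Both directions hold.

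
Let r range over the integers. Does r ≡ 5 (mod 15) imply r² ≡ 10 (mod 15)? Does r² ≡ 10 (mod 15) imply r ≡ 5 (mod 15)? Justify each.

(⟸) This fails: take r = 10. Then 10² = 100 ≡ 10 (mod 15), yet 10 ≡ 10 (mod 15), not 5.

(⟹) Suppose r ≡ 5 (mod 15). Write r = 15j + 5. Then (15j + 5)² = 225j² + 150j + 25 = 15(15j² + 10j + 1) + 10, so r² ≡ 10 (mod 15).

The forward direction holds; the converse fails.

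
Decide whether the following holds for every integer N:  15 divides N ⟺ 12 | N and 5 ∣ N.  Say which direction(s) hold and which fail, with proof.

(⇐) Suppose 12 ∣ N and 5 ∣ N. Any common multiple of 12 and 5 is a multiple of their lcm; here gcd(12, 5) = 1, so lcm(12, 5) = 12·5 = 60, so 60 ∣ N. Since 15 ∣ 60, it follows that 15 ∣ N.

(⇒) This fails: take N = 15. Certainly 15 ∣ 15, but 12 ∤ 15.

(⇒) fails; (⇐) holds.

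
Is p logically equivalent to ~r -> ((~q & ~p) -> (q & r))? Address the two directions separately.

(⇒) Assume the antecedent. If p is true, ~r -> ((~q & ~p) -> (q & r)) reduces to true regardless of the other variables. If p is false, the antecedent cannot hold. Either way ~r -> ((~q & ~p) -> (q & r)) holds.

(⇐) This fails. Under p = F, r = T, q = F, the left side is false but the right side is true.

Only the forward implication holds.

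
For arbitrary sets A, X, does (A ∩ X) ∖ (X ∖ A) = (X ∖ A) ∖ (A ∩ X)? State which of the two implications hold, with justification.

(⊆) fails and (⊇) fails.

Forward inclusion. This inclusion fails. Take A = {1}, X = {1}; then 1 ∈ (A ∩ X) ∖ (X ∖ A) but 1 ∉ (X ∖ A) ∖ (A ∩ X).

Reverse inclusion. This inclusion fails. Take A = ∅, X = {1}; then 1 ∈ (X ∖ A) ∖ (A ∩ X) but 1 ∉ (A ∩ X) ∖ (X ∖ A).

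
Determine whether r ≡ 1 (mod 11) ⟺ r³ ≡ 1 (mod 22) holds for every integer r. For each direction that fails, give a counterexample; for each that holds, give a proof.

(→) This fails: take r = 12. Then 12 ≡ 1 (mod 11), but 12³ = 1728 ≡ 12 (mod 22), not 1.

(←) Conversely, the residues r modulo 22 with r³ ≡ 1 (mod 22) are exactly {1}, and each is ≡ 1 (mod 11).

The forward direction fails; the converse holds.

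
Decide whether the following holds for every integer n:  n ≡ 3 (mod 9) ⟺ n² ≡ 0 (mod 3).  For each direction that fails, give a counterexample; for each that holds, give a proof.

Only the forward direction holds.

Forward direction. Suppose n ≡ 3 (mod 9). Then n² ≡ 3² = 9 (mod 9), and since 3 ∣ 9, also n² ≡ 0 (mod 3).

Converse. This fails: take n = 0. Then 0² = 0 ≡ 0 (mod 3), yet 0 ≡ 0 (mod 9), not 3.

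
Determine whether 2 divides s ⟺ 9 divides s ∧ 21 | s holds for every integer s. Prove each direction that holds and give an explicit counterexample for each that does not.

(⇒) This fails: take s = 2. Certainly 2 ∣ 2, but 9 ∤ 2.

(⇐) This fails: take s = 63. Both 9 ∣ 63 and 21 ∣ 63, yet 63 is not a multiple of 2 (since 63 = 31·2 + 1), so 2 ∤ 63.

Both directions fail.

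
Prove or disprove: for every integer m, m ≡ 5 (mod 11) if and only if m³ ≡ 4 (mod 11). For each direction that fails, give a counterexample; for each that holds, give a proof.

(⟹) Suppose m ≡ 5 (mod 11). Write m = 11j + 5. Then (11j + 5)³ = 1331j³ + 1815j² + 825j + 125 = 11(121j³ + 165j² + 75j + 11) + 4, so m³ ≡ 4 (mod 11).

(⟸) For the converse, argue contrapositively. If m ≢ 5 (mod 11), then m is congruent to one of 0, 1, 2, 3, 4, 6, 7, 8, 9, 10 modulo 11, and these give m³ ≡ 0, 1, 8, 5, 9, 7, 2, 6, 3, 10 respectively — never 4.

Both directions hold; the statement is true.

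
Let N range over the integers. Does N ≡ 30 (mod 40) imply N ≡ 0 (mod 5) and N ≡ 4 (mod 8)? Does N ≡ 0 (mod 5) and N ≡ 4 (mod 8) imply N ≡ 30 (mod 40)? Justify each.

(→) This fails: N = 30 gives 30 ≡ 30 (mod 40) but 30 ≡ 6 (mod 8), so the conjunction on the right does not hold.

(←) This fails: N = 20 satisfies both congruences on the right (20 ≡ 0 mod 5 and 20 ≡ 4 mod 8) yet 20 ≡ 20 (mod 40), not 30.

Neither implication holds.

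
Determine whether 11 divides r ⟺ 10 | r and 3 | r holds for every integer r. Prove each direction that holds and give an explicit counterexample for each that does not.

(⇒) fails and (⇐) fails.

Forward direction. This fails: take r = 11. Certainly 11 ∣ 11, but 10 ∤ 11.

Converse. This fails: take r = 30. Both 10 ∣ 30 and 3 ∣ 30, yet 30 is not a multiple of 11 (since 30 = 2·11 + 8), so 11 ∤ 30.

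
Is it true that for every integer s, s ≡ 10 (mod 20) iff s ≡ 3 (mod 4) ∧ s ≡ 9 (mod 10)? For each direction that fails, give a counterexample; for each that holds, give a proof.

Both directions fail.

[⇒] This fails: s = 10 gives 10 ≡ 10 (mod 20) but 10 ≡ 2 (mod 4), so the conjunction on the right does not hold.

[⇐] This fails: s = 19 satisfies both congruences on the right (19 ≡ 3 mod 4 and 19 ≡ 9 mod 10) yet 19 ≡ 19 (mod 20), not 10.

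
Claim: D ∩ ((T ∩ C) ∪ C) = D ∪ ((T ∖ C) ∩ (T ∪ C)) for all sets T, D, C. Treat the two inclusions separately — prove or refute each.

(⟸) This inclusion fails. Take T = {1}, D = ∅, C = ∅; then 1 ∈ D ∪ ((T ∖ C) ∩ (T ∪ C)) but 1 ∉ D ∩ ((T ∩ C) ∪ C).

(⟹) Let x ∈ D ∩ ((T ∩ C) ∪ C). Then either x ∈ D ∩ C and x ∉ T; or x ∈ T ∩ D ∩ C. In each case x ∈ D ∪ ((T ∖ C) ∩ (T ∪ C)), so D ∩ ((T ∩ C) ∪ C) ⊆ D ∪ ((T ∖ C) ∩ (T ∪ C)).

(⊆) holds; (⊇) fails.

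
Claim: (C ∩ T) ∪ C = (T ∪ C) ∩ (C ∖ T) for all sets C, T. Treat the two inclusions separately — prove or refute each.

(⟹) This inclusion fails. Take C = {1}, T = {1}; then 1 ∈ (C ∩ T) ∪ C but 1 ∉ (T ∪ C) ∩ (C ∖ T).

(⟸) Let x ∈ (T ∪ C) ∩ (C ∖ T). Then x ∈ C and x ∉ T, from which x ∈ (C ∩ T) ∪ C.

Only the reverse inclusion holds.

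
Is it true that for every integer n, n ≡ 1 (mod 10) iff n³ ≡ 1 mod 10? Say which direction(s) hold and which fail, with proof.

The biconditional holds.

[⇒] Suppose n ≡ 1 (mod 10). Write n = 10j + 1. Then (10j + 1)³ = 1000j³ + 300j² + 30j + 1 = 10(100j³ + 30j² + 3j) + 1, so n³ ≡ 1 (mod 10).

[⇐] Conversely, suppose n³ ≡ 1 (mod 10). The only residue r in {0, …, 9} with r³ ≡ 1 (mod 10) is r = 1, so n ≡ 1 (mod 10).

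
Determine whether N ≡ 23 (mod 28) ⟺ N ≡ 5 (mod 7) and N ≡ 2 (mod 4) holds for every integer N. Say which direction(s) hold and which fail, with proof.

[⇒] This fails: N = 23 gives 23 ≡ 23 (mod 28) but 23 ≡ 2 (mod 7), so the conjunction on the right does not hold.

[⇐] This fails: N = 26 satisfies both congruences on the right (26 ≡ 5 mod 7 and 26 ≡ 2 mod 4) yet 26 ≡ 26 (mod 28), not 23.

Neither implication holds.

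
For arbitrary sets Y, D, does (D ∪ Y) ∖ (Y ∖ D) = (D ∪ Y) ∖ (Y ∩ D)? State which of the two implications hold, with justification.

(⟹) This inclusion fails. Take Y = {1}, D = {1}; then 1 ∈ (D ∪ Y) ∖ (Y ∖ D) but 1 ∉ (D ∪ Y) ∖ (Y ∩ D).

(⟸) This inclusion fails. Take Y = {1}, D = ∅; then 1 ∈ (D ∪ Y) ∖ (Y ∩ D) but 1 ∉ (D ∪ Y) ∖ (Y ∖ D).

Neither inclusion holds.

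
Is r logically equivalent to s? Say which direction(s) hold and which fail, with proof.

[⇒] This fails. Under r = T, s = F, the left side is true but the right side is false.

[⇐] This fails. Under r = F, s = T, the left side is false but the right side is true.

Both directions fail.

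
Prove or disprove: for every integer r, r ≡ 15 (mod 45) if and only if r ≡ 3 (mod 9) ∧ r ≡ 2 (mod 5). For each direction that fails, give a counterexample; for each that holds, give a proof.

Neither direction holds.

(⇒) This fails: r = 15 gives 15 ≡ 15 (mod 45) but 15 ≡ 6 (mod 9), so the conjunction on the right does not hold.

(⇐) This fails: r = 12 satisfies both congruences on the right (12 ≡ 3 mod 9 and 12 ≡ 2 mod 5) yet 12 ≡ 12 (mod 45), not 15.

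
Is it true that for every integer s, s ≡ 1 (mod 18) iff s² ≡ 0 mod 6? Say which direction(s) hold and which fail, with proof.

Neither direction holds.

(⟹) This fails: take s = 1. Then 1 ≡ 1 (mod 18), but 1² = 1 ≡ 1 (mod 6), not 0.

(⟸) This fails: take s = 0. Then 0² = 0 ≡ 0 (mod 6), yet 0 ≡ 0 (mod 18), not 1.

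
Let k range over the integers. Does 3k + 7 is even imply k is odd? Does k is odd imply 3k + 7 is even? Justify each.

(⇒) Suppose 3k + 7 is even. Since 3 is odd, 3k and k have the same parity, so 3k + 7 ≡ k + 7 (mod 2). As 7 is odd, 3k + 7 is even exactly when k is odd. Thus k is odd.

(⇐) Conversely, suppose k is odd; write k = 2j + 1. Then 3k + 7 = 3·(2j + 1) + 7 = 2·3j + 10, which is even.

Both directions hold.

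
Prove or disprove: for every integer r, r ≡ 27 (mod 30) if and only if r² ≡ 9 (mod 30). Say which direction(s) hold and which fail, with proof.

[⇐] This fails: take r = 3. Then 3² = 9 ≡ 9 (mod 30), yet 3 ≡ 3 (mod 30), not 27.

[⇒] Suppose r ≡ 27 (mod 30). Write r = 30j + 27. Then (30j + 27)² = 900j² + 1620j + 729 = 30(30j² + 54j + 24) + 9, so r² ≡ 9 (mod 30).

Only the forward direction holds.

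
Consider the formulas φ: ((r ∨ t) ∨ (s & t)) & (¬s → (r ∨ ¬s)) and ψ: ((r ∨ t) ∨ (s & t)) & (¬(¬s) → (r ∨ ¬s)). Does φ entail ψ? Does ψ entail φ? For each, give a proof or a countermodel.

The forward direction fails; the converse holds.

Converse. Assume the antecedent. If t is true, the consequent reduces to true regardless of the other variables. If t is false, the antecedent forces (t = F, s = F, r = T) or (t = F, s = T, r = T), and the consequent holds there. Either way the consequent holds.

Forward direction. This fails. Under t = T, s = T, r = F, the left side is true but the right side is false.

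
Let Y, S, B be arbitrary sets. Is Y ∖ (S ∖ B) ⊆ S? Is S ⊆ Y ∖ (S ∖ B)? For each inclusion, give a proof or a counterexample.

Forward inclusion. This inclusion fails. Take Y = {1}, S = ∅, B = ∅; then 1 ∈ Y ∖ (S ∖ B) but 1 ∉ S.

Reverse inclusion. This inclusion fails. Take Y = ∅, S = {1}, B = ∅; then 1 ∈ S but 1 ∉ Y ∖ (S ∖ B).

Neither inclusion holds.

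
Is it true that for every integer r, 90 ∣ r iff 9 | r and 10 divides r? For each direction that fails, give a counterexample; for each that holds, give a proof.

(⟹) If 90 ∣ r, write r = 90q. Since 90 = 10·9, r = 9·(10q), so 9 ∣ r; and since 90 = 9·10, r = 10·(9q), so 10 ∣ r.

(⟸) Suppose 9 ∣ r and 10 ∣ r. Any common multiple of 9 and 10 is a multiple of their lcm; here gcd(9, 10) = 1, so lcm(9, 10) = 9·10 = 90, so 90 ∣ r.

Both directions hold; the statement is true.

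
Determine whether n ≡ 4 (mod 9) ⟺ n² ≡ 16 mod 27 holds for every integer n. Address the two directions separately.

Neither direction holds.

(→) This fails: take n = 13. Then 13 ≡ 4 (mod 9), but 13² = 169 ≡ 7 (mod 27), not 16.

(←) This fails: take n = 23. Then 23² = 529 ≡ 16 (mod 27), yet 23 ≡ 5 (mod 9), not 4.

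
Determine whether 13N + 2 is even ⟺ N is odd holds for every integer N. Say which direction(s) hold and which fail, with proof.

(⟹) This fails: N = 0 gives 13N + 2 = 2, which is even, but 0 is even, not odd.

(⟸) This also fails: N = 5 is odd, but 13N + 2 = 67 is odd, not even.

Neither direction holds.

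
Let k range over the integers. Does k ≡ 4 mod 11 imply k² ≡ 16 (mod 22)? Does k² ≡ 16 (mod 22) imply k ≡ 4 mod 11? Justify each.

Both directions fail.

Forward direction. This fails: take k = 15. Then 15 ≡ 4 (mod 11), but 15² = 225 ≡ 5 (mod 22), not 16.

Converse. This fails: take k = 18. Then 18² = 324 ≡ 16 (mod 22), yet 18 ≡ 7 (mod 11), not 4.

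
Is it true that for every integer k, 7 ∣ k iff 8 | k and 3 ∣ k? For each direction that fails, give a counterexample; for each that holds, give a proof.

Forward direction. This fails: take k = 7. Certainly 7 ∣ 7, but 8 ∤ 7.

Converse. This fails: take k = 24. Both 8 ∣ 24 and 3 ∣ 24, yet 24 is not a multiple of 7 (since 24 = 3·7 + 3), so 7 ∤ 24.

Neither implication holds.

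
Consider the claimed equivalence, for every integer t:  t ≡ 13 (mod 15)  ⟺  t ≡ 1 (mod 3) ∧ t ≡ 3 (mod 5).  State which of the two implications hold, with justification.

(→) Suppose t ≡ 13 (mod 15); write t = 15j + 13. Since 3 ∣ 15, reducing mod 3 gives t ≡ 13 ≡ 1 (mod 3); since 5 ∣ 15, reducing mod 5 gives t ≡ 13 ≡ 3 (mod 5).

(←) Conversely, if t ≡ 1 (mod 3) and t ≡ 3 (mod 5), then by the Chinese remainder theorem t ≡ 13 (mod 15). This is exactly t ≡ 13 (mod 15).

Both implications hold.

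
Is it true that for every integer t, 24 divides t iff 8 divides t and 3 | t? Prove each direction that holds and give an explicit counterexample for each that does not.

Converse. Suppose 8 ∣ t and 3 ∣ t. Any common multiple of 8 and 3 is a multiple of their lcm; here gcd(8, 3) = 1, so lcm(8, 3) = 8·3 = 24, so 24 ∣ t.

Forward direction. If 24 ∣ t, write t = 24q. Since 24 = 3·8, t = 8·(3q), so 8 ∣ t; and since 24 = 8·3, t = 3·(8q), so 3 ∣ t.

Both implications hold.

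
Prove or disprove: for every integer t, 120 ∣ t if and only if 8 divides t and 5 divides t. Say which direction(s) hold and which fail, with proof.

Only the forward implication holds.

(⟹) If 120 ∣ t, write t = 120q. Since 120 = 15·8, t = 8·(15q), so 8 ∣ t; and since 120 = 24·5, t = 5·(24q), so 5 ∣ t.

(⟸) This fails: take t = 40. Both 8 ∣ 40 and 5 ∣ 40, yet 40 is not a multiple of 120 (since 40 = 0·120 + 40), so 120 ∤ 40.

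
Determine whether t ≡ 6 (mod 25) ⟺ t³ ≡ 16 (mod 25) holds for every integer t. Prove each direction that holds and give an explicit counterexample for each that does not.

The biconditional holds.

[⇐] Suppose t³ ≡ 16 (mod 25). The only residue r in {0, …, 24} with r³ ≡ 16 (mod 25) is r = 6, so t ≡ 6 (mod 25).

[⇒] Suppose t ≡ 6 (mod 25). Write t = 25j + 6. Then (25j + 6)³ = 15625j³ + 11250j² + 2700j + 216 = 25(625j³ + 450j² + 108j + 8) + 16, so t³ ≡ 16 (mod 25).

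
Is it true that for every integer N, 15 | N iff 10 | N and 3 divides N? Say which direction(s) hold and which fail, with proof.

Only the converse holds.

[⇒] This fails: take N = 15. Certainly 15 ∣ 15, but 10 ∤ 15.

[⇐] Suppose 10 ∣ N and 3 ∣ N. Any common multiple of 10 and 3 is a multiple of their lcm; here gcd(10, 3) = 1, so lcm(10, 3) = 10·3 = 30, so 30 ∣ N. Since 15 ∣ 30, it follows that 15 ∣ N.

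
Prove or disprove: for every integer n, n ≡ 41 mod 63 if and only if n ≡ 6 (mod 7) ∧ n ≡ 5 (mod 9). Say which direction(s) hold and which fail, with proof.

Both directions hold.

(→) Suppose n ≡ 41 (mod 63); write n = 63j + 41. Since 7 ∣ 63, reducing mod 7 gives n ≡ 41 ≡ 6 (mod 7); since 9 ∣ 63, reducing mod 9 gives n ≡ 41 ≡ 5 (mod 9).

(←) Conversely, if n ≡ 6 (mod 7) and n ≡ 5 (mod 9), then by the Chinese remainder theorem n ≡ 41 (mod 63). This is exactly n ≡ 41 (mod 63).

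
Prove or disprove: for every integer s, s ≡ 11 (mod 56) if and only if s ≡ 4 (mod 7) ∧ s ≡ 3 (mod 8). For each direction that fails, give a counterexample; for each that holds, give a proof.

(→) Suppose s ≡ 11 (mod 56); write s = 56j + 11. Since 7 ∣ 56, reducing mod 7 gives s ≡ 11 ≡ 4 (mod 7); since 8 ∣ 56, reducing mod 8 gives s ≡ 11 ≡ 3 (mod 8).

(←) Conversely, if s ≡ 4 (mod 7) and s ≡ 3 (mod 8), then by the Chinese remainder theorem s ≡ 11 (mod 56). This is exactly s ≡ 11 (mod 56).

Equivalent; both directions hold.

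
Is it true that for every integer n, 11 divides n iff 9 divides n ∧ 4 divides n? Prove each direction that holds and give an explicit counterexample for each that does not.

Forward direction. This fails: take n = 11. Certainly 11 ∣ 11, but 9 ∤ 11.

Converse. This fails: take n = 36. Both 9 ∣ 36 and 4 ∣ 36, yet 36 is not a multiple of 11 (since 36 = 3·11 + 3), so 11 ∤ 36.

Both directions fail.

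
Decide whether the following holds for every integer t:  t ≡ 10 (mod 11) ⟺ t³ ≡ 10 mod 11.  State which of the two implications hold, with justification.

(⟹) Suppose t ≡ 10 (mod 11). Write t = 11j + 10. Then (11j + 10)³ = 1331j³ + 3630j² + 3300j + 1000 = 11(121j³ + 330j² + 300j + 90) + 10, so t³ ≡ 10 (mod 11).

(⟸) Conversely, suppose t³ ≡ 10 (mod 11). The only residue r in {0, …, 10} with r³ ≡ 10 (mod 11) is r = 10, so t ≡ 10 (mod 11).

Both directions hold; the statement is true.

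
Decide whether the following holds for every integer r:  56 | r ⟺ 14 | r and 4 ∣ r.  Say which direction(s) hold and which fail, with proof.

Only the forward implication holds.

Converse. This fails: take r = 28. Both 14 ∣ 28 and 4 ∣ 28, yet 28 is not a multiple of 56 (since 28 = 0·56 + 28), so 56 ∤ 28.

Forward direction. If 56 ∣ r, write r = 56q. Since 56 = 4·14, r = 14·(4q), so 14 ∣ r; and since 56 = 14·4, r = 4·(14q), so 4 ∣ r.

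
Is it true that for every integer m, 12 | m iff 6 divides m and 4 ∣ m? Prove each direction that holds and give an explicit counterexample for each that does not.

Forward direction. If 12 ∣ m, write m = 12q. Since 12 = 2·6, m = 6·(2q), so 6 ∣ m; and since 12 = 3·4, m = 4·(3q), so 4 ∣ m.

Converse. Suppose 6 ∣ m and 4 ∣ m. Any common multiple of 6 and 4 is a multiple of their lcm; here lcm(6, 4) = 6·4/gcd(6, 4) = 24/2 = 12, so 12 ∣ m.

The biconditional holds.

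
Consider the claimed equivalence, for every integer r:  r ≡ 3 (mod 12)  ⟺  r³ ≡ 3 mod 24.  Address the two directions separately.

(⇒) fails; (⇐) holds.

(⇒) This fails: take r = 15. Then 15 ≡ 3 (mod 12), but 15³ = 3375 ≡ 15 (mod 24), not 3.

(⇐) Conversely, the residues r modulo 24 with r³ ≡ 3 (mod 24) are exactly {3}, and each is ≡ 3 (mod 12).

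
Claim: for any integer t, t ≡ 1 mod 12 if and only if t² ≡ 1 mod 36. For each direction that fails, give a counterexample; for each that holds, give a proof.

(⇒) fails and (⇐) fails.

[⇒] This fails: take t = 13. Then 13 ≡ 1 (mod 12), but 13² = 169 ≡ 25 (mod 36), not 1.

[⇐] This fails: take t = 17. Then 17² = 289 ≡ 1 (mod 36), yet 17 ≡ 5 (mod 12), not 1.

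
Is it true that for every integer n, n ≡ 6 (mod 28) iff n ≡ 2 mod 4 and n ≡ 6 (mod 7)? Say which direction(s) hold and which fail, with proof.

Equivalent; both directions hold.

Forward direction. Suppose n ≡ 6 (mod 28); write n = 28j + 6. Since 4 ∣ 28, reducing mod 4 gives n ≡ 6 ≡ 2 (mod 4); since 7 ∣ 28, reducing mod 7 gives n ≡ 6 (mod 7).

Converse. If n ≡ 2 (mod 4) and n ≡ 6 (mod 7), then by the Chinese remainder theorem n ≡ 6 (mod 28). This is exactly n ≡ 6 (mod 28).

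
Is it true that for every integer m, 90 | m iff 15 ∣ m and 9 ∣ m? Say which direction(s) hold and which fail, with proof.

(⇒) holds; (⇐) fails.

[⇒] If 90 ∣ m, write m = 90q. Since 90 = 6·15, m = 15·(6q), so 15 ∣ m; and since 90 = 10·9, m = 9·(10q), so 9 ∣ m.

[⇐] This fails: take m = 45. Both 15 ∣ 45 and 9 ∣ 45, yet 45 is not a multiple of 90 (since 45 = 0·90 + 45), so 90 ∤ 45.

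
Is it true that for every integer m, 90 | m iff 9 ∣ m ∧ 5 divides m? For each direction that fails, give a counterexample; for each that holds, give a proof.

(⇒) holds; (⇐) fails.

(→) If 90 ∣ m, write m = 90q. Since 90 = 10·9, m = 9·(10q), so 9 ∣ m; and since 90 = 18·5, m = 5·(18q), so 5 ∣ m.

(←) This fails: take m = 45. Both 9 ∣ 45 and 5 ∣ 45, yet 45 is not a multiple of 90 (since 45 = 0·90 + 45), so 90 ∤ 45.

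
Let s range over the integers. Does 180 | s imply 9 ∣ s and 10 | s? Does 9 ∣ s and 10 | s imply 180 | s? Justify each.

(⟸) This fails: take s = 90. Both 9 ∣ 90 and 10 ∣ 90, yet 90 is not a multiple of 180 (since 90 = 0·180 + 90), so 180 ∤ 90.

(⟹) If 180 ∣ s, write s = 180q. Since 180 = 20·9, s = 9·(20q), so 9 ∣ s; and since 180 = 18·10, s = 10·(18q), so 10 ∣ s.

Only the forward direction holds.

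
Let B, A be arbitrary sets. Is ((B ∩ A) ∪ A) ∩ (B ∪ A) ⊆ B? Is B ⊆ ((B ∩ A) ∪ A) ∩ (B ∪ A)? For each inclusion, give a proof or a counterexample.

Both inclusions fail.

(⟹) This inclusion fails. Take B = ∅, A = {1}; then 1 ∈ ((B ∩ A) ∪ A) ∩ (B ∪ A) but 1 ∉ B.

(⟸) This inclusion fails. Take B = {1}, A = ∅; then 1 ∈ B but 1 ∉ ((B ∩ A) ∪ A) ∩ (B ∪ A).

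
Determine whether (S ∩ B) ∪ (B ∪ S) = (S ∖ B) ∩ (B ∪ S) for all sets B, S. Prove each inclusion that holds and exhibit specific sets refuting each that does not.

Forward inclusion. This inclusion fails. Take B = {1}, S = ∅; then 1 ∈ (S ∩ B) ∪ (B ∪ S) but 1 ∉ (S ∖ B) ∩ (B ∪ S).

Reverse inclusion. Let x ∈ (S ∖ B) ∩ (B ∪ S). Then x ∈ S and x ∉ B, from which x ∈ (S ∩ B) ∪ (B ∪ S).

Only the reverse inclusion holds.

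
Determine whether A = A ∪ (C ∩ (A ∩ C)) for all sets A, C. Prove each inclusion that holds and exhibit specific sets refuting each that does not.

(⊆) Let x ∈ A. Then either x ∈ A and x ∉ C; or x ∈ A ∩ C. In each case x ∈ A ∪ (C ∩ (A ∩ C)), so A ⊆ A ∪ (C ∩ (A ∩ C)).

(⊇) Let x ∈ A ∪ (C ∩ (A ∩ C)). Then either x ∈ A and x ∉ C; or x ∈ A ∩ C. In each case x ∈ A, so A ∪ (C ∩ (A ∩ C)) ⊆ A.

Both inclusions hold; the sets are equal.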